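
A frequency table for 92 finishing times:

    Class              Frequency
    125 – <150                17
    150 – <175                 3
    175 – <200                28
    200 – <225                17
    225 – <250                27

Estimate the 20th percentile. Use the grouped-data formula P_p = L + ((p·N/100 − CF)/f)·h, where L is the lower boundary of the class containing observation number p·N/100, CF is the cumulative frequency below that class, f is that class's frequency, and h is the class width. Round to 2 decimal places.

N = 92; target position k = 20/100 · 92 = 18.4.
Cumulative frequencies: 17, 20, 48, 65, 92.
Observation 18.4 falls in the class 150 – <175.
L = 150, CF = 17, f = 3, h = 25.
P20 = 150 + ((18.4 − 17)/3)·25 = 150 + 11.6667 = 161.667.

161.67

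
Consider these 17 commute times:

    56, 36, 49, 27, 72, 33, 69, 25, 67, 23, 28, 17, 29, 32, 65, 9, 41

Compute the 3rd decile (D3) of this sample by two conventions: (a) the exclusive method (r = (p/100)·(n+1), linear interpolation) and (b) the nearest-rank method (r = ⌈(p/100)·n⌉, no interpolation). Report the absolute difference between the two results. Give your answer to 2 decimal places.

0.60

Sorted: 9, 17, 23, 25, 27, 28, 29, 32, 33, 36, 41, 49, 56, 65, 67, 69, 72.
n = 17.
(a) r = 5.4; between ranks 5 (27) and 6 (28): 27.4.
(b) the nearest-rank method: rank 6 → 28.
|27.4 − 28| = 0.6.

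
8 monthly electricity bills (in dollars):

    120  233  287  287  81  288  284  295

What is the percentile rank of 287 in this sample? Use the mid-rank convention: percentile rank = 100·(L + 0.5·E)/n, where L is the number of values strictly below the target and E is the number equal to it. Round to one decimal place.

Sorted: 81, 120, 233, 284, 287, 287, 288, 295.
Count below 287: L = 4; count equal: E = 2; n = 8.
Percentile rank = 100·(4 + 0.5·2)/8 = 100·5/8 = 62.5.

62.5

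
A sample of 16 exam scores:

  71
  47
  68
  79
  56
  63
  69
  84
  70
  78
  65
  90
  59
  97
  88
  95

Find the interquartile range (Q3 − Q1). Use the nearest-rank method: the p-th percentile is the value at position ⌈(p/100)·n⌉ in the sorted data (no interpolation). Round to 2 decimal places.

Sorted: 47, 56, 59, 63, 65, 68, 69, 70, 71, 78, 79, 84, 88, 90, 95, 97.
n = 16.
P25: rank ⌈25/100·16⌉ = 4 → 63.
P75: rank ⌈75/100·16⌉ = 12 → 84.
Difference: 84 − 63 = 21.

21.00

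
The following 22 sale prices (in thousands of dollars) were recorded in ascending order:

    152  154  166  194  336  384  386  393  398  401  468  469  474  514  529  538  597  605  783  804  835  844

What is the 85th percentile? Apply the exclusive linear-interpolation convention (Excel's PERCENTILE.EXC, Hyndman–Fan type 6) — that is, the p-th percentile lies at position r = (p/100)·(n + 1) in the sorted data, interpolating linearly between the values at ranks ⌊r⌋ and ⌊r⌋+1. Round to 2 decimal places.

794.55

n = 22.
r = (85/100)·(22 + 1) = 19.55.
Rank 19 is 783 and rank 20 is 804.
Interpolate: 783 + 0.55·(804 − 783) = 783 + 0.55·21 = 794.55.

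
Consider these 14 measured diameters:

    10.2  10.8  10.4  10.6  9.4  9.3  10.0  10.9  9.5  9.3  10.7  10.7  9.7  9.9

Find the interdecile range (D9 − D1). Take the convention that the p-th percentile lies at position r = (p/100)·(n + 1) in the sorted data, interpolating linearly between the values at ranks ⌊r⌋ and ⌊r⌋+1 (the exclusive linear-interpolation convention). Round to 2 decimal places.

1.55

Sorted: 9.3, 9.3, 9.4, 9.5, 9.7, 9.9, 10.0, 10.2, 10.4, 10.6, 10.7, 10.7, 10.8, 10.9.
n = 14.
P10: r = 1.5; ranks 1–2 are 9.3, 9.3; interpolating gives 9.3.
P90: r = 13.5; ranks 13–14 are 10.8, 10.9; interpolating gives 10.85.
Difference: 10.85 − 9.3 = 1.55.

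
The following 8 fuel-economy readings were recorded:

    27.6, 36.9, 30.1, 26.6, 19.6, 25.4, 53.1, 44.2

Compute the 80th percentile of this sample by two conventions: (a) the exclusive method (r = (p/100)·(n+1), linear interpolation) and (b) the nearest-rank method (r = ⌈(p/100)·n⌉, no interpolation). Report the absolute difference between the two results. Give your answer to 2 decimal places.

Sorted: 19.6, 25.4, 26.6, 27.6, 30.1, 36.9, 44.2, 53.1.
n = 8.
(a) r = 7.2; between ranks 7 (44.2) and 8 (53.1): 45.98.
(b) the nearest-rank method: rank 7 → 44.2.
|45.98 − 44.2| = 1.78.

1.78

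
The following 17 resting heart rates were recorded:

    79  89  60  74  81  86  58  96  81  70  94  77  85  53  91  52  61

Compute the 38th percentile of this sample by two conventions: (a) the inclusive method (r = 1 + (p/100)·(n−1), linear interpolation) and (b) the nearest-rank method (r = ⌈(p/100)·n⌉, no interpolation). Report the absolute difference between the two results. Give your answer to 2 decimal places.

Sorted: 52, 53, 58, 60, 61, 70, 74, 77, 79, 81, 81, 85, 86, 89, 91, 94, 96.
n = 17.
(a) r = 7.08; between ranks 7 (74) and 8 (77): 74.24.
(b) the nearest-rank method: rank 7 → 74.
|74.24 − 74| = 0.24.

0.24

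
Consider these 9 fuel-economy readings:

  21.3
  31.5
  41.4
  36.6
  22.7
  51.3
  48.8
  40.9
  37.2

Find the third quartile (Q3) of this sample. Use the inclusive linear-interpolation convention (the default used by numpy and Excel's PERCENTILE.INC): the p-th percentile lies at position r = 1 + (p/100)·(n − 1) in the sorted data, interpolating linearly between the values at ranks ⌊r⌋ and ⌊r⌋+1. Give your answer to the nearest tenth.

41.4

Sorted: 21.3, 22.7, 31.5, 36.6, 37.2, 40.9, 41.4, 48.8, 51.3.
n = 9.
r = 1 + (75/100)·(9 − 1) = 1 + 6 = 7.
r is an integer, so P75 is the value at rank 7: 41.4.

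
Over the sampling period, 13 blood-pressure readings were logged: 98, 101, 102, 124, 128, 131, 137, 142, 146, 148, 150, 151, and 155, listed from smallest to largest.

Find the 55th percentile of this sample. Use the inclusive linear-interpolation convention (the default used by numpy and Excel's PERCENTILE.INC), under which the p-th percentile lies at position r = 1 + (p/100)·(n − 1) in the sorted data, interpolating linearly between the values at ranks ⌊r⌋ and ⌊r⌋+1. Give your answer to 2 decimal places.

140.00

n = 13.
r = 1 + (55/100)·(13 − 1) = 1 + 6.6 = 7.6.
Rank 7 is 137 and rank 8 is 142.
Interpolate: 137 + 0.6·(142 − 137) = 137 + 0.6·5 = 140.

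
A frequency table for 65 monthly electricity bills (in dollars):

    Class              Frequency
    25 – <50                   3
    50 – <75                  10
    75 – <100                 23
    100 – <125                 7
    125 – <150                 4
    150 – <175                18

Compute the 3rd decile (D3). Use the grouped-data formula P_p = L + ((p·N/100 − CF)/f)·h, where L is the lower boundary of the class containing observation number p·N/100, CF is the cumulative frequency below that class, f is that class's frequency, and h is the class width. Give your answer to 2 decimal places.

N = 65; target position k = 30/100 · 65 = 19.5.
Cumulative frequencies: 3, 13, 36, 43, 47, 65.
Observation 19.5 falls in the class 75 – <100.
L = 75, CF = 13, f = 23, h = 25.
P30 = 75 + ((19.5 − 13)/23)·25 = 75 + 7.06522 = 82.0652.

82.07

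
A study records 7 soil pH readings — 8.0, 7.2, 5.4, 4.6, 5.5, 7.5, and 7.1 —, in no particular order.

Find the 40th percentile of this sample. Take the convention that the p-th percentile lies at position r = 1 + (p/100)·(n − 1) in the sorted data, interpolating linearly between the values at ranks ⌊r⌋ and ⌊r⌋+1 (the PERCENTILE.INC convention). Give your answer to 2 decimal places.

6.14

Sorted: 4.6, 5.4, 5.5, 7.1, 7.2, 7.5, 8.0.
n = 7.
r = 1 + (40/100)·(7 − 1) = 1 + 2.4 = 3.4.
Rank 3 is 5.5 and rank 4 is 7.1.
Interpolate: 5.5 + 0.4·(7.1 − 5.5) = 5.5 + 0.4·1.6 = 6.14.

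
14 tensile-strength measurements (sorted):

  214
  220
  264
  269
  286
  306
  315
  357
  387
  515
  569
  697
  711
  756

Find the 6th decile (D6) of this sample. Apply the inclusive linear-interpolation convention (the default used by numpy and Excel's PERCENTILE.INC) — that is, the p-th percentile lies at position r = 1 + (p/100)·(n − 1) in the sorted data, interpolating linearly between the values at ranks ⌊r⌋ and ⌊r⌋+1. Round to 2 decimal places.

381.00

n = 14.
r = 1 + (60/100)·(14 − 1) = 1 + 7.8 = 8.8.
Rank 8 is 357 and rank 9 is 387.
Interpolate: 357 + 0.8·(387 − 357) = 357 + 0.8·30 = 381.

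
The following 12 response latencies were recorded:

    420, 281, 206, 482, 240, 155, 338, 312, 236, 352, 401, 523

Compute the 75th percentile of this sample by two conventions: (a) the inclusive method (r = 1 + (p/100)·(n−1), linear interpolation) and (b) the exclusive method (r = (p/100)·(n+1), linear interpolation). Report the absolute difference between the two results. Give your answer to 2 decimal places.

9.50

Sorted: 155, 206, 236, 240, 281, 312, 338, 352, 401, 420, 482, 523.
n = 12.
(a) r = 9.25; between ranks 9 (401) and 10 (420): 405.75.
(b) r = 9.75; between ranks 9 (401) and 10 (420): 415.25.
|405.75 − 415.25| = 9.5.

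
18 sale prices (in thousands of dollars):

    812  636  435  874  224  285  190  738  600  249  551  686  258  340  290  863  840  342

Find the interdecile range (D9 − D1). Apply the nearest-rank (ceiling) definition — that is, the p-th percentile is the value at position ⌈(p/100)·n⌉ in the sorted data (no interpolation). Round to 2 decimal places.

639.00

Sorted: 190, 224, 249, 258, 285, 290, 340, 342, 435, 551, 600, 636, 686, 738, 812, 840, 863, 874.
n = 18.
P10: rank ⌈10/100·18⌉ = 2 → 224.
P90: rank ⌈90/100·18⌉ = 17 → 863.
Difference: 863 − 224 = 639.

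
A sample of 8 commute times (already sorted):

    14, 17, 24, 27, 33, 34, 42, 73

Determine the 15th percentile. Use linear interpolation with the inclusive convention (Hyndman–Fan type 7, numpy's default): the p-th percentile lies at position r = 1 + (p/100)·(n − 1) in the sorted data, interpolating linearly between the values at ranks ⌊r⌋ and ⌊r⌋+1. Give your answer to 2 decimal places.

17.35

n = 8.
r = 1 + (15/100)·(8 − 1) = 1 + 1.05 = 2.05.
Rank 2 is 17 and rank 3 is 24.
Interpolate: 17 + 0.05·(24 − 17) = 17 + 0.05·7 = 17.35.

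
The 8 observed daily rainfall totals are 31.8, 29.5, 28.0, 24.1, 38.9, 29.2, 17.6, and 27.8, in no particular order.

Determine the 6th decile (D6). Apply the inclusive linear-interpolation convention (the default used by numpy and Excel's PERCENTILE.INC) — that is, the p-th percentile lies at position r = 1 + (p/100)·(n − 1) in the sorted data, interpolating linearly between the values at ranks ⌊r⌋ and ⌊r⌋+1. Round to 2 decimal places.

29.26

Sorted: 17.6, 24.1, 27.8, 28.0, 29.2, 29.5, 31.8, 38.9.
n = 8.
r = 1 + (60/100)·(8 − 1) = 1 + 4.2 = 5.2.
Rank 5 is 29.2 and rank 6 is 29.5.
Interpolate: 29.2 + 0.2·(29.5 − 29.2) = 29.2 + 0.2·0.3 = 29.26.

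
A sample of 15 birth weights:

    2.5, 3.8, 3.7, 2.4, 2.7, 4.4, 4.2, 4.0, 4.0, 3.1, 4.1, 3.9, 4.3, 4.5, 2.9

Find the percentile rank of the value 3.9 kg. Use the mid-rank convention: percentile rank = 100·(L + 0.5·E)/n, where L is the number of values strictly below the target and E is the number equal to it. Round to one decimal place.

Sorted: 2.4, 2.5, 2.7, 2.9, 3.1, 3.7, 3.8, 3.9, 4.0, 4.0, 4.1, 4.2, 4.3, 4.4, 4.5.
Count below 3.9: L = 7; count equal: E = 1; n = 15.
Percentile rank = 100·(7 + 0.5·1)/15 = 100·7.5/15 = 50.

50.0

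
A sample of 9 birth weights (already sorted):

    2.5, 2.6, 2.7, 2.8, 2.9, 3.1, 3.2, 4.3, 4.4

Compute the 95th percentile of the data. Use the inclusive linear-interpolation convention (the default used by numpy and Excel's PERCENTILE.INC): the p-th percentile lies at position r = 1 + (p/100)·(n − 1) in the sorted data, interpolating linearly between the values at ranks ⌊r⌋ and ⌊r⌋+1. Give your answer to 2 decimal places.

n = 9.
r = 1 + (95/100)·(9 − 1) = 1 + 7.6 = 8.6.
Rank 8 is 4.3 and rank 9 is 4.4.
Interpolate: 4.3 + 0.6·(4.4 − 4.3) = 4.3 + 0.6·0.1 = 4.36.

4.36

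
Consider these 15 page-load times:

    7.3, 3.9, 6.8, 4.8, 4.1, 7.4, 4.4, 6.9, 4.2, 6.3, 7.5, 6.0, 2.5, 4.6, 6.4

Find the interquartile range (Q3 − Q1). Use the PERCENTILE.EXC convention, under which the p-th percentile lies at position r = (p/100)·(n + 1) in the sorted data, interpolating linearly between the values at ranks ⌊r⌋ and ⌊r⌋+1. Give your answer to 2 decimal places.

Sorted: 2.5, 3.9, 4.1, 4.2, 4.4, 4.6, 4.8, 6.0, 6.3, 6.4, 6.8, 6.9, 7.3, 7.4, 7.5.
n = 15.
P25: r = 4 (integer) → 4.2.
P75: r = 12 (integer) → 6.9.
Difference: 6.9 − 4.2 = 2.7.

2.70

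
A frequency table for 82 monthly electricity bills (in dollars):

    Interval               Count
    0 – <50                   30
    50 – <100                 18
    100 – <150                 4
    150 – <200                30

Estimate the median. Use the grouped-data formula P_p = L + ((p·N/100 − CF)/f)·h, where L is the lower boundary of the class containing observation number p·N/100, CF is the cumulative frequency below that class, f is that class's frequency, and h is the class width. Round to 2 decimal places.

N = 82; target position k = 50/100 · 82 = 41.
Cumulative frequencies: 30, 48, 52, 82.
Observation 41 falls in the class 50 – <100.
L = 50, CF = 30, f = 18, h = 50.
P50 = 50 + ((41 − 30)/18)·50 = 50 + 30.5556 = 80.5556.

80.56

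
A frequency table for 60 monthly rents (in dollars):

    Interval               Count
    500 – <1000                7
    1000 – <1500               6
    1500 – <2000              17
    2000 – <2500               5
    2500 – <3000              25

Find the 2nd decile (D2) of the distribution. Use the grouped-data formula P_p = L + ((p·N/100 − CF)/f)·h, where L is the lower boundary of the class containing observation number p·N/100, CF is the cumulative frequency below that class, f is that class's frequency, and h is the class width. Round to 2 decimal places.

1416.67

N = 60; target position k = 20/100 · 60 = 12.
Cumulative frequencies: 7, 13, 30, 35, 60.
Observation 12 falls in the class 1000 – <1500.
L = 1000, CF = 7, f = 6, h = 500.
P20 = 1000 + ((12 − 7)/6)·500 = 1000 + 416.667 = 1416.67.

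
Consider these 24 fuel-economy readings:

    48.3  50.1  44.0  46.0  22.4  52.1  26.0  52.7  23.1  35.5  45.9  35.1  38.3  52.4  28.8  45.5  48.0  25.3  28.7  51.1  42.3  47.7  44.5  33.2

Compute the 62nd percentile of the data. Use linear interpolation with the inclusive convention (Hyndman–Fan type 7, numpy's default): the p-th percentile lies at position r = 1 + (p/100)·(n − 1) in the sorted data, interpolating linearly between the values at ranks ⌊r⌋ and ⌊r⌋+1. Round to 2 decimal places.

45.93

Sorted: 22.4, 23.1, 25.3, 26.0, 28.7, 28.8, 33.2, 35.1, 35.5, 38.3, 42.3, 44.0, 44.5, 45.5, 45.9, 46.0, 47.7, 48.0, 48.3, 50.1, 51.1, 52.1, 52.4, 52.7.
n = 24.
r = 1 + (62/100)·(24 − 1) = 1 + 14.26 = 15.26.
Rank 15 is 45.9 and rank 16 is 46.0.
Interpolate: 45.9 + 0.26·(46.0 − 45.9) = 45.9 + 0.26·0.1 = 45.926.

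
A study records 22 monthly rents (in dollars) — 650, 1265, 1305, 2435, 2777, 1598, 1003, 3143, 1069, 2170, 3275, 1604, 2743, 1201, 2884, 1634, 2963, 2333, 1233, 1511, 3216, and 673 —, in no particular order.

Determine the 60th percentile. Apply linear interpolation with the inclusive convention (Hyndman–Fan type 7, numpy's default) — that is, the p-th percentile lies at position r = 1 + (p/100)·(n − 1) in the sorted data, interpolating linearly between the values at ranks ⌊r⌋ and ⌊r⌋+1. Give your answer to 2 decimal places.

Sorted: 650, 673, 1003, 1069, 1201, 1233, 1265, 1305, 1511, 1598, 1604, 1634, 2170, 2333, 2435, 2743, 2777, 2884, 2963, 3143, 3216, 3275.
n = 22.
r = 1 + (60/100)·(22 − 1) = 1 + 12.6 = 13.6.
Rank 13 is 2170 and rank 14 is 2333.
Interpolate: 2170 + 0.6·(2333 − 2170) = 2170 + 0.6·163 = 2267.8.

2267.80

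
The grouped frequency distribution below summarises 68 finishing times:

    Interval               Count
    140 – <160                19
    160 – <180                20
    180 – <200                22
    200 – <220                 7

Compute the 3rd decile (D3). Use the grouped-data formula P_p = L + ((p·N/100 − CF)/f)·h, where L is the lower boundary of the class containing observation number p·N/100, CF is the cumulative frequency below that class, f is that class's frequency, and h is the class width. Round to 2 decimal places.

161.40

N = 68; target position k = 30/100 · 68 = 20.4.
Cumulative frequencies: 19, 39, 61, 68.
Observation 20.4 falls in the class 160 – <180.
L = 160, CF = 19, f = 20, h = 20.
P30 = 160 + ((20.4 − 19)/20)·20 = 160 + 1.4 = 161.4.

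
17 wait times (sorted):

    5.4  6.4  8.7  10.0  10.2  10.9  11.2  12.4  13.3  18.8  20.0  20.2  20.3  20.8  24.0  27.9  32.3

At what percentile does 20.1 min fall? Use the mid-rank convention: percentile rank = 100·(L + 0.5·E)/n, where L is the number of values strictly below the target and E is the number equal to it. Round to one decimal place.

64.7

Count below 20.1: L = 11; count equal: E = 0; n = 17.
Percentile rank = 100·(11 + 0.5·0)/17 = 100·11/17 = 64.71.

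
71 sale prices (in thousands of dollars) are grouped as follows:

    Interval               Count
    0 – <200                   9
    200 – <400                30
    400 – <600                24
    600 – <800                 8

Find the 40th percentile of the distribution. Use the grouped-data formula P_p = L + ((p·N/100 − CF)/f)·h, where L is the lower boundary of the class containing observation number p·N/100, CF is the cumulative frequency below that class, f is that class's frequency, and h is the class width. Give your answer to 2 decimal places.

N = 71; target position k = 40/100 · 71 = 28.4.
Cumulative frequencies: 9, 39, 63, 71.
Observation 28.4 falls in the class 200 – <400.
L = 200, CF = 9, f = 30, h = 200.
P40 = 200 + ((28.4 − 9)/30)·200 = 200 + 129.333 = 329.333.

329.33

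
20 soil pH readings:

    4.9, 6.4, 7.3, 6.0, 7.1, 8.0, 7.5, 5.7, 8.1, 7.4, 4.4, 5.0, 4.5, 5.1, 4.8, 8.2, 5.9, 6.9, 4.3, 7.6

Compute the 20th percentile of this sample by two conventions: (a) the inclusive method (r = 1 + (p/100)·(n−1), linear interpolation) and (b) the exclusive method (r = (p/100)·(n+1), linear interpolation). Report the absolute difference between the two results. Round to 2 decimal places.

0.06

Sorted: 4.3, 4.4, 4.5, 4.8, 4.9, 5.0, 5.1, 5.7, 5.9, 6.0, 6.4, 6.9, 7.1, 7.3, 7.4, 7.5, 7.6, 8.0, 8.1, 8.2.
n = 20.
(a) r = 4.8; between ranks 4 (4.8) and 5 (4.9): 4.88.
(b) r = 4.2; between ranks 4 (4.8) and 5 (4.9): 4.82.
|4.88 − 4.82| = 0.06.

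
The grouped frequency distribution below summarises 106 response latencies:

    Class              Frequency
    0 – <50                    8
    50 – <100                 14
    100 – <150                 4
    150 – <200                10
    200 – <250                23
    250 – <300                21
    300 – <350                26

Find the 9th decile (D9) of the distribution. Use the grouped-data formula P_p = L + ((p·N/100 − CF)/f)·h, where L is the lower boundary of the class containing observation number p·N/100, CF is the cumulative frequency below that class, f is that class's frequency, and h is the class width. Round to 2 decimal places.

329.62

N = 106; target position k = 90/100 · 106 = 95.4.
Cumulative frequencies: 8, 22, 26, 36, 59, 80, 106.
Observation 95.4 falls in the class 300 – <350.
L = 300, CF = 80, f = 26, h = 50.
P90 = 300 + ((95.4 − 80)/26)·50 = 300 + 29.6154 = 329.615.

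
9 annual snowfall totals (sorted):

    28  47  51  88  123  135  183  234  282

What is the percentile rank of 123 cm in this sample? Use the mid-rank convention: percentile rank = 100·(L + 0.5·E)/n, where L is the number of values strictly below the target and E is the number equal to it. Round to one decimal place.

Count below 123: L = 4; count equal: E = 1; n = 9.
Percentile rank = 100·(4 + 0.5·1)/9 = 100·4.5/9 = 50.

50.0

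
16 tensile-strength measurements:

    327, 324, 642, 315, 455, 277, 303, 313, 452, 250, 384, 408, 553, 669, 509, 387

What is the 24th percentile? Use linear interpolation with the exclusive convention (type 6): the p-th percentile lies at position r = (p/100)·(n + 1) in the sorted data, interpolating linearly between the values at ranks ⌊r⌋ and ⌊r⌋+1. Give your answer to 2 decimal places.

313.16

Sorted: 250, 277, 303, 313, 315, 324, 327, 384, 387, 408, 452, 455, 509, 553, 642, 669.
n = 16.
r = (24/100)·(16 + 1) = 4.08.
Rank 4 is 313 and rank 5 is 315.
Interpolate: 313 + 0.08·(315 − 313) = 313 + 0.08·2 = 313.16.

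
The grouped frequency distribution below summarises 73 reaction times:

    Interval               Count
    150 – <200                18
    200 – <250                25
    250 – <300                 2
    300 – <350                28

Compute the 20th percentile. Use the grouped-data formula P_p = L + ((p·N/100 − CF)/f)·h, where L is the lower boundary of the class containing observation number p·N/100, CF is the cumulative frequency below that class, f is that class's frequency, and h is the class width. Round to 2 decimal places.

N = 73; target position k = 20/100 · 73 = 14.6.
Cumulative frequencies: 18, 43, 45, 73.
Observation 14.6 falls in the class 150 – <200.
L = 150, CF = 0, f = 18, h = 50.
P20 = 150 + ((14.6 − 0)/18)·50 = 150 + 40.5556 = 190.556.

190.56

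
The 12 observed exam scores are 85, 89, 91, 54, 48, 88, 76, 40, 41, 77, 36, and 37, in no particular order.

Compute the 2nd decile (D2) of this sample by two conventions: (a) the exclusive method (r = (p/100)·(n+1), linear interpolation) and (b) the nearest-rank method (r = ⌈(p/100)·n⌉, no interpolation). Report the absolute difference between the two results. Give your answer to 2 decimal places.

1.20

Sorted: 36, 37, 40, 41, 48, 54, 76, 77, 85, 88, 89, 91.
n = 12.
(a) r = 2.6; between ranks 2 (37) and 3 (40): 38.8.
(b) the nearest-rank method: rank 3 → 40.
|38.8 − 40| = 1.2.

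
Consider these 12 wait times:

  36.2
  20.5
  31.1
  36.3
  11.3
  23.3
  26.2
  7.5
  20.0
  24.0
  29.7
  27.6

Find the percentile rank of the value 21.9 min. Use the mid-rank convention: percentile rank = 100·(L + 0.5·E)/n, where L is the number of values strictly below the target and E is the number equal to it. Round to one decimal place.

Sorted: 7.5, 11.3, 20.0, 20.5, 23.3, 24.0, 26.2, 27.6, 29.7, 31.1, 36.2, 36.3.
Count below 21.9: L = 4; count equal: E = 0; n = 12.
Percentile rank = 100·(4 + 0.5·0)/12 = 100·4/12 = 33.33.

33.3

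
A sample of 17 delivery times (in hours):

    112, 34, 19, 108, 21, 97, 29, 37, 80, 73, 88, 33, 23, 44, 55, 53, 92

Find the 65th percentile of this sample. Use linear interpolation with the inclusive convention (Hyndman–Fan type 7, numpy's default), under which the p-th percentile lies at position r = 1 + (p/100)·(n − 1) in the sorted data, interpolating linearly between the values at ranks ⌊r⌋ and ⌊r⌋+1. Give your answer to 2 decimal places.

75.80

Sorted: 19, 21, 23, 29, 33, 34, 37, 44, 53, 55, 73, 80, 88, 92, 97, 108, 112.
n = 17.
r = 1 + (65/100)·(17 − 1) = 1 + 10.4 = 11.4.
Rank 11 is 73 and rank 12 is 80.
Interpolate: 73 + 0.4·(80 − 73) = 73 + 0.4·7 = 75.8.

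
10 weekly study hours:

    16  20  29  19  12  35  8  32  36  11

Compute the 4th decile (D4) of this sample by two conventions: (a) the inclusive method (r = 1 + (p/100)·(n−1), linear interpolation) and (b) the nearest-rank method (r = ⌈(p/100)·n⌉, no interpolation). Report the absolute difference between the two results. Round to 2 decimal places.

1.80

Sorted: 8, 11, 12, 16, 19, 20, 29, 32, 35, 36.
n = 10.
(a) r = 4.6; between ranks 4 (16) and 5 (19): 17.8.
(b) the nearest-rank method: rank 4 → 16.
|17.8 − 16| = 1.8.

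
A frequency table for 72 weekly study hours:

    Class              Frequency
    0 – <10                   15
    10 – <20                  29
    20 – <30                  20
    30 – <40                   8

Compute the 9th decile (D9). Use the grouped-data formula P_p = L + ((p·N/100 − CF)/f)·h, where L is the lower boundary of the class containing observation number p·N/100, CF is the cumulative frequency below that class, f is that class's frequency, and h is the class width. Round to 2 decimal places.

31.00

N = 72; target position k = 90/100 · 72 = 64.8.
Cumulative frequencies: 15, 44, 64, 72.
Observation 64.8 falls in the class 30 – <40.
L = 30, CF = 64, f = 8, h = 10.
P90 = 30 + ((64.8 − 64)/8)·10 = 30 + 1 = 31.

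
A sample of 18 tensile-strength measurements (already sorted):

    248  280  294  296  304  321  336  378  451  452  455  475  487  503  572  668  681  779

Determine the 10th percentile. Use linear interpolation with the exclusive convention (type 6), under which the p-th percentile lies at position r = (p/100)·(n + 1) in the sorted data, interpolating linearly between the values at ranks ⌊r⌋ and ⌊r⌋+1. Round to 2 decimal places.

n = 18.
r = (10/100)·(18 + 1) = 1.9.
Rank 1 is 248 and rank 2 is 280.
Interpolate: 248 + 0.9·(280 − 248) = 248 + 0.9·32 = 276.8.

276.80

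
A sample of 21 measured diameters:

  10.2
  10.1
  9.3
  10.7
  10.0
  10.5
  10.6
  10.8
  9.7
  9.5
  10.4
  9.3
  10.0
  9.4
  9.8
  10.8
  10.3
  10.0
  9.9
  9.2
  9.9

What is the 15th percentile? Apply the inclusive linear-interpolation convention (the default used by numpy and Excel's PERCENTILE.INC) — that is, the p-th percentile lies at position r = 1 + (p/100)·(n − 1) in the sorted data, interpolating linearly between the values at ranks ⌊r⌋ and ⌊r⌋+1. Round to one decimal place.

Sorted: 9.2, 9.3, 9.3, 9.4, 9.5, 9.7, 9.8, 9.9, 9.9, 10.0, 10.0, 10.0, 10.1, 10.2, 10.3, 10.4, 10.5, 10.6, 10.7, 10.8, 10.8.
n = 21.
r = 1 + (15/100)·(21 − 1) = 1 + 3 = 4.
r is an integer, so P15 is the value at rank 4: 9.4.

9.4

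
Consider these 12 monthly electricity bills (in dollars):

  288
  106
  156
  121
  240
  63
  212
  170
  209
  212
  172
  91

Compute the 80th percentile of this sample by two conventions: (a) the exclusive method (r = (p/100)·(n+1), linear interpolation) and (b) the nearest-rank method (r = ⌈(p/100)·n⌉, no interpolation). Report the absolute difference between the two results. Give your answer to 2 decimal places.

11.20

Sorted: 63, 91, 106, 121, 156, 170, 172, 209, 212, 212, 240, 288.
n = 12.
(a) r = 10.4; between ranks 10 (212) and 11 (240): 223.2.
(b) the nearest-rank method: rank 10 → 212.
|223.2 − 212| = 11.2.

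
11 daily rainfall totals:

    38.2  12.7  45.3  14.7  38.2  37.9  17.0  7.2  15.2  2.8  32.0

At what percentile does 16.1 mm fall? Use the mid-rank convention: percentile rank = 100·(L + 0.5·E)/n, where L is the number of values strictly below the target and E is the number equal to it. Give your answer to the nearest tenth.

45.5

Sorted: 2.8, 7.2, 12.7, 14.7, 15.2, 17.0, 32.0, 37.9, 38.2, 38.2, 45.3.
Count below 16.1: L = 5; count equal: E = 0; n = 11.
Percentile rank = 100·(5 + 0.5·0)/11 = 100·5/11 = 45.45.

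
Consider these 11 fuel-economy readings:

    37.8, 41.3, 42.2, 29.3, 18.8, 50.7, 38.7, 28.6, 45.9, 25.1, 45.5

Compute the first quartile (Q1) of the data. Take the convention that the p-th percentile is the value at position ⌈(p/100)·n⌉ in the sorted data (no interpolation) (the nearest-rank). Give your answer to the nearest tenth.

28.6

Sorted: 18.8, 25.1, 28.6, 29.3, 37.8, 38.7, 41.3, 42.2, 45.5, 45.9, 50.7.
n = 11.
Position = ⌈25/100 · 11⌉ = ⌈2.75⌉ = 3.
The value at rank 3 is 28.6.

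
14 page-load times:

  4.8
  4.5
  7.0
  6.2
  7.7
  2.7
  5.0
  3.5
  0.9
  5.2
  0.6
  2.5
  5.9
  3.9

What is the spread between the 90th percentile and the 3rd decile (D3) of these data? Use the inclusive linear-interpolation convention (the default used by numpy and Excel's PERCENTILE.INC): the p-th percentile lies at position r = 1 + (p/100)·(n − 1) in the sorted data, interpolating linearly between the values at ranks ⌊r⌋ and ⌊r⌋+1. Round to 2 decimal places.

Sorted: 0.6, 0.9, 2.5, 2.7, 3.5, 3.9, 4.5, 4.8, 5.0, 5.2, 5.9, 6.2, 7.0, 7.7.
n = 14.
P30: r = 4.9; ranks 4–5 are 2.7, 3.5; interpolating gives 3.42.
P90: r = 12.7; ranks 12–13 are 6.2, 7.0; interpolating gives 6.76.
Difference: 6.76 − 3.42 = 3.34.

3.34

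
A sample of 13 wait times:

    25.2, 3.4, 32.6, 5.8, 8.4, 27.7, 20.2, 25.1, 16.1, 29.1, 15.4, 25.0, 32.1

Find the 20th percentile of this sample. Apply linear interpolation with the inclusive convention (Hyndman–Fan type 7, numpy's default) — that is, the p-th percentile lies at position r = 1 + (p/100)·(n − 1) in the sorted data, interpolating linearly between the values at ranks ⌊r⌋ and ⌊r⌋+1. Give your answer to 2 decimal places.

Sorted: 3.4, 5.8, 8.4, 15.4, 16.1, 20.2, 25.0, 25.1, 25.2, 27.7, 29.1, 32.1, 32.6.
n = 13.
r = 1 + (20/100)·(13 − 1) = 1 + 2.4 = 3.4.
Rank 3 is 8.4 and rank 4 is 15.4.
Interpolate: 8.4 + 0.4·(15.4 − 8.4) = 8.4 + 0.4·7 = 11.2.

11.20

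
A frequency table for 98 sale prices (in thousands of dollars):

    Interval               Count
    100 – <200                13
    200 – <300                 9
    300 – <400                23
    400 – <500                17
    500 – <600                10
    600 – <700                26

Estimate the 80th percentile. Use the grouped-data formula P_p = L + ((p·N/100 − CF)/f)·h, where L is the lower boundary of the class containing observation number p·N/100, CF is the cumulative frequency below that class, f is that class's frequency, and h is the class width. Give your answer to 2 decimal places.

624.62

N = 98; target position k = 80/100 · 98 = 78.4.
Cumulative frequencies: 13, 22, 45, 62, 72, 98.
Observation 78.4 falls in the class 600 – <700.
L = 600, CF = 72, f = 26, h = 100.
P80 = 600 + ((78.4 − 72)/26)·100 = 600 + 24.6154 = 624.615.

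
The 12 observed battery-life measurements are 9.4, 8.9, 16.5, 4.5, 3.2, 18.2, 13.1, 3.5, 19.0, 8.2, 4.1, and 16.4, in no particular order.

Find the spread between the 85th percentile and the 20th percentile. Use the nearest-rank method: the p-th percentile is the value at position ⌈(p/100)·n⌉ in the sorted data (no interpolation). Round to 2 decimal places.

14.10

Sorted: 3.2, 3.5, 4.1, 4.5, 8.2, 8.9, 9.4, 13.1, 16.4, 16.5, 18.2, 19.0.
n = 12.
P20: rank ⌈20/100·12⌉ = 3 → 4.1.
P85: rank ⌈85/100·12⌉ = 11 → 18.2.
Difference: 18.2 − 4.1 = 14.1.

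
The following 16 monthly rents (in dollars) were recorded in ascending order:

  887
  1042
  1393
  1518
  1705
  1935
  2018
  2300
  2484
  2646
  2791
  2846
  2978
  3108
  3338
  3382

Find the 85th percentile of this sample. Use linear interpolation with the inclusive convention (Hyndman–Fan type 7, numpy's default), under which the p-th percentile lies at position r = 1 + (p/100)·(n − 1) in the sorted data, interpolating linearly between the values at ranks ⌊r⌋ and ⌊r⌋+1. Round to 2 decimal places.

3075.50

n = 16.
r = 1 + (85/100)·(16 − 1) = 1 + 12.75 = 13.75.
Rank 13 is 2978 and rank 14 is 3108.
Interpolate: 2978 + 0.75·(3108 − 2978) = 2978 + 0.75·130 = 3075.5.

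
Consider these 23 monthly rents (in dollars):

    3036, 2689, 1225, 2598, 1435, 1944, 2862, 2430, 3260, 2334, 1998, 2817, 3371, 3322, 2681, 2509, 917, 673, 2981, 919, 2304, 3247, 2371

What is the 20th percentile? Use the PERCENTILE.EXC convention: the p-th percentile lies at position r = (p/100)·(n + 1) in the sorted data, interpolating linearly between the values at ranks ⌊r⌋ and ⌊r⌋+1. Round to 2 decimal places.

1393.00

Sorted: 673, 917, 919, 1225, 1435, 1944, 1998, 2304, 2334, 2371, 2430, 2509, 2598, 2681, 2689, 2817, 2862, 2981, 3036, 3247, 3260, 3322, 3371.
n = 23.
r = (20/100)·(23 + 1) = 4.8.
Rank 4 is 1225 and rank 5 is 1435.
Interpolate: 1225 + 0.8·(1435 − 1225) = 1225 + 0.8·210 = 1393.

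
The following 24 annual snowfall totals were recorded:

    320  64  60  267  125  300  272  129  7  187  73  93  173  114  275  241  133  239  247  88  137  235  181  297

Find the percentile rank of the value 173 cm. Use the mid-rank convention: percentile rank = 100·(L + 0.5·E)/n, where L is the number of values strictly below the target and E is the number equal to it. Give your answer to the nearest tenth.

Sorted: 7, 60, 64, 73, 88, 93, 114, 125, 129, 133, 137, 173, 181, 187, 235, 239, 241, 247, 267, 272, 275, 297, 300, 320.
Count below 173: L = 11; count equal: E = 1; n = 24.
Percentile rank = 100·(11 + 0.5·1)/24 = 100·11.5/24 = 47.92.

47.9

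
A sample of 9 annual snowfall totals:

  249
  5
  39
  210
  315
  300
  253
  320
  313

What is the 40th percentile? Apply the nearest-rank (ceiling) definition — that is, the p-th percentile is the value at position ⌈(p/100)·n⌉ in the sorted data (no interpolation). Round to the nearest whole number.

249

Sorted: 5, 39, 210, 249, 253, 300, 313, 315, 320.
n = 9.
Position = ⌈40/100 · 9⌉ = ⌈3.6⌉ = 4.
The value at rank 4 is 249.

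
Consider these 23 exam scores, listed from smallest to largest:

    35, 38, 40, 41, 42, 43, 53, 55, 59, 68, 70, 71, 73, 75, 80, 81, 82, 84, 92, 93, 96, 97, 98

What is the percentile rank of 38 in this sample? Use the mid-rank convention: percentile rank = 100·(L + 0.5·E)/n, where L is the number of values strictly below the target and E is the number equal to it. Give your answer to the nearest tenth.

6.5

Count below 38: L = 1; count equal: E = 1; n = 23.
Percentile rank = 100·(1 + 0.5·1)/23 = 100·1.5/23 = 6.522.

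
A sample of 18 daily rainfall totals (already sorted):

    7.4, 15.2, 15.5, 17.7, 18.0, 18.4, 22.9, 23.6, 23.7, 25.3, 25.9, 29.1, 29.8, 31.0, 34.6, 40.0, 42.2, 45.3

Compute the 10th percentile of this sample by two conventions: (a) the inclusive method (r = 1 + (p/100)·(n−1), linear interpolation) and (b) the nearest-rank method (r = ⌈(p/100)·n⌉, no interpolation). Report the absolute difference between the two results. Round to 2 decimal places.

n = 18.
(a) r = 2.7; between ranks 2 (15.2) and 3 (15.5): 15.41.
(b) the nearest-rank method: rank 2 → 15.2.
|15.41 − 15.2| = 0.21.

0.21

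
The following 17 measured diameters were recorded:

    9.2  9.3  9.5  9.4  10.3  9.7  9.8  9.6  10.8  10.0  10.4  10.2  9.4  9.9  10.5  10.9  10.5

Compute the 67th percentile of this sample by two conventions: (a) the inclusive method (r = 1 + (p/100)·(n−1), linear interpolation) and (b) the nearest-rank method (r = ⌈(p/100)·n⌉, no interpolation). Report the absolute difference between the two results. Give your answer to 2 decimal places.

Sorted: 9.2, 9.3, 9.4, 9.4, 9.5, 9.6, 9.7, 9.8, 9.9, 10.0, 10.2, 10.3, 10.4, 10.5, 10.5, 10.8, 10.9.
n = 17.
(a) r = 11.72; between ranks 11 (10.2) and 12 (10.3): 10.272.
(b) the nearest-rank method: rank 12 → 10.3.
|10.272 − 10.3| = 0.028.

0.03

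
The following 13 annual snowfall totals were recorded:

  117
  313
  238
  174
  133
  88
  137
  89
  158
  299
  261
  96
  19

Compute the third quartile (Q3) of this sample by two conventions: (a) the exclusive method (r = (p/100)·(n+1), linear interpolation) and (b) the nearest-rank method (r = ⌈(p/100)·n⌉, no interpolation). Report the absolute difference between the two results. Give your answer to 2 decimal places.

11.50

Sorted: 19, 88, 89, 96, 117, 133, 137, 158, 174, 238, 261, 299, 313.
n = 13.
(a) r = 10.5; between ranks 10 (238) and 11 (261): 249.5.
(b) the nearest-rank method: rank 10 → 238.
|249.5 − 238| = 11.5.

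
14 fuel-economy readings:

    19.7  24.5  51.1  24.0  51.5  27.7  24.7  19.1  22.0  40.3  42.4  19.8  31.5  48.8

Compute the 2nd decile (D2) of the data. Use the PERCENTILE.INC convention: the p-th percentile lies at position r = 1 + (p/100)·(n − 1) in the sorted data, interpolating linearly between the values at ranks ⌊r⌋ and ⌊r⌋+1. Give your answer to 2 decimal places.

21.12

Sorted: 19.1, 19.7, 19.8, 22.0, 24.0, 24.5, 24.7, 27.7, 31.5, 40.3, 42.4, 48.8, 51.1, 51.5.
n = 14.
r = 1 + (20/100)·(14 − 1) = 1 + 2.6 = 3.6.
Rank 3 is 19.8 and rank 4 is 22.0.
Interpolate: 19.8 + 0.6·(22.0 − 19.8) = 19.8 + 0.6·2.2 = 21.12.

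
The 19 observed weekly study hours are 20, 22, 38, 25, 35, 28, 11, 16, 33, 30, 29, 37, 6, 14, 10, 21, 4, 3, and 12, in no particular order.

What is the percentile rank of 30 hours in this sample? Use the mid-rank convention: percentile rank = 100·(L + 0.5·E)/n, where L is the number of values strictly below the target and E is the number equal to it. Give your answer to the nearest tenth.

76.3

Sorted: 3, 4, 6, 10, 11, 12, 14, 16, 20, 21, 22, 25, 28, 29, 30, 33, 35, 37, 38.
Count below 30: L = 14; count equal: E = 1; n = 19.
Percentile rank = 100·(14 + 0.5·1)/19 = 100·14.5/19 = 76.32.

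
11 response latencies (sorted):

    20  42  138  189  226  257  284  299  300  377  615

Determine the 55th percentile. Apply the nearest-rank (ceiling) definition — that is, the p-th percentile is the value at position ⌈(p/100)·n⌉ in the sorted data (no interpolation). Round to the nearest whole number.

n = 11.
Position = ⌈55/100 · 11⌉ = ⌈6.05⌉ = 7.
The value at rank 7 is 284.

284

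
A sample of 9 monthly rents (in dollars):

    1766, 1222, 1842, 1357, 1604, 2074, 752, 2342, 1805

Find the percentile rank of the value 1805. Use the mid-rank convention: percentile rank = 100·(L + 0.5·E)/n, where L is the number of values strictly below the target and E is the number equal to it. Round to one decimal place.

61.1

Sorted: 752, 1222, 1357, 1604, 1766, 1805, 1842, 2074, 2342.
Count below 1805: L = 5; count equal: E = 1; n = 9.
Percentile rank = 100·(5 + 0.5·1)/9 = 100·5.5/9 = 61.11.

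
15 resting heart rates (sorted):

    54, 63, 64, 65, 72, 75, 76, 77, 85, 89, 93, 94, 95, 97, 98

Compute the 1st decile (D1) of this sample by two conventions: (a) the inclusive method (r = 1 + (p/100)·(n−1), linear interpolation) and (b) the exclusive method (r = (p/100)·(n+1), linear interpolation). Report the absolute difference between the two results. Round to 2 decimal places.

4.00

n = 15.
(a) r = 2.4; between ranks 2 (63) and 3 (64): 63.4.
(b) r = 1.6; between ranks 1 (54) and 2 (63): 59.4.
|63.4 − 59.4| = 4.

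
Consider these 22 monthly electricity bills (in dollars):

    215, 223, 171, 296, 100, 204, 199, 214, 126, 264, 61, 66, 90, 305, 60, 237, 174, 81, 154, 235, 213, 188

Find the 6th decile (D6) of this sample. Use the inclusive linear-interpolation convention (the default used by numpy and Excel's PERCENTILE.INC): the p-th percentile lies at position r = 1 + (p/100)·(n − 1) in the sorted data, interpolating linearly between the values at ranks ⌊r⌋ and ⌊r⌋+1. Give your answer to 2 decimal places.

Sorted: 60, 61, 66, 81, 90, 100, 126, 154, 171, 174, 188, 199, 204, 213, 214, 215, 223, 235, 237, 264, 296, 305.
n = 22.
r = 1 + (60/100)·(22 − 1) = 1 + 12.6 = 13.6.
Rank 13 is 204 and rank 14 is 213.
Interpolate: 204 + 0.6·(213 − 204) = 204 + 0.6·9 = 209.4.

209.40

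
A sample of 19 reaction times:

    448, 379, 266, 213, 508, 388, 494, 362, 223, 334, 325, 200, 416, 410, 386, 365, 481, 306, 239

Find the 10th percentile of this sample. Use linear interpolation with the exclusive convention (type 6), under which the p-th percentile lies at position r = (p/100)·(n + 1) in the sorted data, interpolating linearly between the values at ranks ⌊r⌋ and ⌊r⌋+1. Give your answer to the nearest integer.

Sorted: 200, 213, 223, 239, 266, 306, 325, 334, 362, 365, 379, 386, 388, 410, 416, 448, 481, 494, 508.
n = 19.
r = (10/100)·(19 + 1) = 2.
r is an integer, so P10 is the value at rank 2: 213.

213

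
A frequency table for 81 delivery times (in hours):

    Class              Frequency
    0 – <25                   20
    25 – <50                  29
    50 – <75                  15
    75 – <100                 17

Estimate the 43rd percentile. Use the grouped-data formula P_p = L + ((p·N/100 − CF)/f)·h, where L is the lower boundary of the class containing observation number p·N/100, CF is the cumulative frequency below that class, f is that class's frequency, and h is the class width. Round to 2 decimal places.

37.78

N = 81; target position k = 43/100 · 81 = 34.83.
Cumulative frequencies: 20, 49, 64, 81.
Observation 34.83 falls in the class 25 – <50.
L = 25, CF = 20, f = 29, h = 25.
P43 = 25 + ((34.83 − 20)/29)·25 = 25 + 12.7845 = 37.7845.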